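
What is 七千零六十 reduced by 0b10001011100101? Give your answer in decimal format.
Convert 七千零六十 (Chinese numeral) → 7×1000 + 6×10 = 7060 (decimal)
Convert 0b10001011100101 (binary) → 8192 + 512 + 128 + 64 + 32 + 4 + 1 = 8933 (decimal)
Compute 7060 - 8933 = -1873
-1873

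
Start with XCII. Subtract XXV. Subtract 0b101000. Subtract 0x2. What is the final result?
Convert XCII (Roman numeral) → 90 + 1 + 1 = 92 (decimal)
Start: 92
Convert XXV (Roman numeral) → 10 + 10 + 5 = 25 (decimal)
92 - 25 = 67
Convert 0b101000 (binary) → 32 + 8 = 40 (decimal)
67 - 40 = 27
Convert 0x2 (hexadecimal) → 2 (decimal)
27 - 2 = 25
25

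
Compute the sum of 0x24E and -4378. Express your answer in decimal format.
Convert 0x24E (hexadecimal) → 2×256 + 4×16 + 14 = 590 (decimal)
Compute 590 + -4378 = -3788
-3788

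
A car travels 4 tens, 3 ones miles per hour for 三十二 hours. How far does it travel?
Convert 4 tens, 3 ones (place-value notation) → 4×10 + 3 = 43 (decimal)
Convert 三十二 (Chinese numeral) → 3×10 + 2 = 32 (decimal)
Compute 43 × 32 = 1376
1376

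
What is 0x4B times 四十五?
Convert 0x4B (hexadecimal) → 4×16 + 11 = 75 (decimal)
Convert 四十五 (Chinese numeral) → 4×10 + 5 = 45 (decimal)
Compute 75 × 45 = 3375
3375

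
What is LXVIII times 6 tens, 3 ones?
Convert LXVIII (Roman numeral) → 50 + 10 + 5 + 1 + 1 + 1 = 68 (decimal)
Convert 6 tens, 3 ones (place-value notation) → 6×10 + 3 = 63 (decimal)
Compute 68 × 63 = 4284
4284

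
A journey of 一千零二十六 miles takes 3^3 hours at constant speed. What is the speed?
Convert 一千零二十六 (Chinese numeral) → 1×1000 + 2×10 + 6 = 1026 (decimal)
Convert 3^3 (power) → 27 (decimal)
Compute 1026 ÷ 27 = 38
38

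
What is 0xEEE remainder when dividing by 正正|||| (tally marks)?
Convert 0xEEE (hexadecimal) → 14×256 + 14×16 + 14 = 3822 (decimal)
Convert 正正|||| (tally marks) → 5 + 5 + 4 = 14 (decimal)
Compute 3822 mod 14 = 0
0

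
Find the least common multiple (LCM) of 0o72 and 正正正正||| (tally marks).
Convert 0o72 (octal) → 7×8 + 2 = 58 (decimal)
Convert 正正正正||| (tally marks) → 5 + 5 + 5 + 5 + 3 = 23 (decimal)
Compute lcm(58, 23) = 1334
1334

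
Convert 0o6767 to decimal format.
Convert 0o6767 (octal) → 6×512 + 7×64 + 6×8 + 7 = 3575 (decimal)
3575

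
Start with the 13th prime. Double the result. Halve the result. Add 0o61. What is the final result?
Convert the 13th prime (prime index) → 41 (decimal)
Start: 41
41 × 2 = 82
82 ÷ 2 = 41
Convert 0o61 (octal) → 6×8 + 1 = 49 (decimal)
41 + 49 = 90
90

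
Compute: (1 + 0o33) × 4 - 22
Convert 0o33 (octal) → 3×8 + 3 = 27 (decimal)
Expression in decimal: (1 + 27) × 4 - 22
Parentheses first: 1 + 27 = 28
Multiply: 28 × 4 = 112
Subtract: 112 - 22 = 90
90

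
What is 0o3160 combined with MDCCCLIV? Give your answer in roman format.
Convert 0o3160 (octal) → 3×512 + 1×64 + 6×8 = 1648 (decimal)
Convert MDCCCLIV (Roman numeral) → 1000 + 500 + 100 + 100 + 100 + 50 + 4 = 1854 (decimal)
Compute 1648 + 1854 = 3502
Convert 3502 (decimal) → 3502 = 1000 + 1000 + 1000 + 500 + 1 + 1 → MMMDII (Roman numeral)
MMMDII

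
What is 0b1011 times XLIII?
Convert 0b1011 (binary) → 8 + 2 + 1 = 11 (decimal)
Convert XLIII (Roman numeral) → 40 + 1 + 1 + 1 = 43 (decimal)
Compute 11 × 43 = 473
473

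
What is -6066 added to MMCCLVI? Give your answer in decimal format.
Convert MMCCLVI (Roman numeral) → 1000 + 1000 + 100 + 100 + 50 + 5 + 1 = 2256 (decimal)
Compute -6066 + 2256 = -3810
-3810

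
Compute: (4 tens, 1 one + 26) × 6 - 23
Convert 4 tens, 1 one (place-value notation) → 4×10 + 1 = 41 (decimal)
Expression in decimal: (41 + 26) × 6 - 23
Parentheses first: 41 + 26 = 67
Multiply: 67 × 6 = 402
Subtract: 402 - 23 = 379
379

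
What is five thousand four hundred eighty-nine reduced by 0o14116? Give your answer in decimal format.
Convert five thousand four hundred eighty-nine (English words) → 5×1000 + 4×100 + 89 = 5489 (decimal)
Convert 0o14116 (octal) → 1×4096 + 4×512 + 1×64 + 1×8 + 6 = 6222 (decimal)
Compute 5489 - 6222 = -733
-733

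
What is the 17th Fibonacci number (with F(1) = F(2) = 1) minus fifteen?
The 17th Fibonacci number (with F(1) = F(2) = 1) = 1597
Convert fifteen (English words) → 15 (decimal)
Compute 1597 - 15 = 1582
1582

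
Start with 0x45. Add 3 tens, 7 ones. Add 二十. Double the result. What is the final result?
Convert 0x45 (hexadecimal) → 4×16 + 5 = 69 (decimal)
Start: 69
Convert 3 tens, 7 ones (place-value notation) → 3×10 + 7 = 37 (decimal)
69 + 37 = 106
Convert 二十 (Chinese numeral) → 2×10 = 20 (decimal)
106 + 20 = 126
126 × 2 = 252
252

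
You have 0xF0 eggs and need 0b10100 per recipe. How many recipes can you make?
Convert 0xF0 (hexadecimal) → 15×16 = 240 (decimal)
Convert 0b10100 (binary) → 16 + 4 = 20 (decimal)
Compute 240 ÷ 20 = 12
12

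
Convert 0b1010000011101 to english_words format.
Convert 0b1010000011101 (binary) → 4096 + 1024 + 16 + 8 + 4 + 1 = 5149 (decimal)
Convert 5149 (decimal) → 5149 = 5×1000 + 1×100 + 49 → five thousand one hundred forty-nine (English words)
five thousand one hundred forty-nine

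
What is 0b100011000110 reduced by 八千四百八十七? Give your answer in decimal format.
Convert 0b100011000110 (binary) → 2048 + 128 + 64 + 4 + 2 = 2246 (decimal)
Convert 八千四百八十七 (Chinese numeral) → 8×1000 + 4×100 + 8×10 + 7 = 8487 (decimal)
Compute 2246 - 8487 = -6241
-6241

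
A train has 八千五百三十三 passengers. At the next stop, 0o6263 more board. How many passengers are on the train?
Convert 八千五百三十三 (Chinese numeral) → 8×1000 + 5×100 + 3×10 + 3 = 8533 (decimal)
Convert 0o6263 (octal) → 6×512 + 2×64 + 6×8 + 3 = 3251 (decimal)
Compute 8533 + 3251 = 11784
11784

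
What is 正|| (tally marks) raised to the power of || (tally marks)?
Convert 正|| (tally marks) → 5 + 2 = 7 (decimal)
Convert || (tally marks) → 2 (decimal)
Compute 7 ^ 2 = 49
49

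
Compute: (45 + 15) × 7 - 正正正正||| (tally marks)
Convert 正正正正||| (tally marks) → 5 + 5 + 5 + 5 + 3 = 23 (decimal)
Expression in decimal: (45 + 15) × 7 - 23
Parentheses first: 45 + 15 = 60
Multiply: 60 × 7 = 420
Subtract: 420 - 23 = 397
397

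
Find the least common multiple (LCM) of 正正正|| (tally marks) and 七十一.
Convert 正正正|| (tally marks) → 5 + 5 + 5 + 2 = 17 (decimal)
Convert 七十一 (Chinese numeral) → 7×10 + 1 = 71 (decimal)
Compute lcm(17, 71) = 1207
1207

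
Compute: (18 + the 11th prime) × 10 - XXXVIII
Convert the 11th prime (prime index) → 31 (decimal)
Convert XXXVIII (Roman numeral) → 10 + 10 + 10 + 5 + 1 + 1 + 1 = 38 (decimal)
Expression in decimal: (18 + 31) × 10 - 38
Parentheses first: 18 + 31 = 49
Multiply: 49 × 10 = 490
Subtract: 490 - 38 = 452
452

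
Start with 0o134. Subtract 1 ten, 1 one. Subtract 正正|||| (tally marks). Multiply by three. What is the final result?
Convert 0o134 (octal) → 1×64 + 3×8 + 4 = 92 (decimal)
Start: 92
Convert 1 ten, 1 one (place-value notation) → 1×10 + 1 = 11 (decimal)
92 - 11 = 81
Convert 正正|||| (tally marks) → 5 + 5 + 4 = 14 (decimal)
81 - 14 = 67
Convert three (English words) → 3 (decimal)
67 × 3 = 201
201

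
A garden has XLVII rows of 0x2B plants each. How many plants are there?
Convert 0x2B (hexadecimal) → 2×16 + 11 = 43 (decimal)
Convert XLVII (Roman numeral) → 40 + 5 + 1 + 1 = 47 (decimal)
Compute 43 × 47 = 2021
2021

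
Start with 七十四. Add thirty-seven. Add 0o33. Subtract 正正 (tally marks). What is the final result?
Convert 七十四 (Chinese numeral) → 7×10 + 4 = 74 (decimal)
Start: 74
Convert thirty-seven (English words) → 37 (decimal)
74 + 37 = 111
Convert 0o33 (octal) → 3×8 + 3 = 27 (decimal)
111 + 27 = 138
Convert 正正 (tally marks) → 5 + 5 = 10 (decimal)
138 - 10 = 128
128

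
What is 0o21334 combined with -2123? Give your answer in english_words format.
Convert 0o21334 (octal) → 2×4096 + 1×512 + 3×64 + 3×8 + 4 = 8924 (decimal)
Compute 8924 + -2123 = 6801
Convert 6801 (decimal) → 6801 = 6×1000 + 8×100 + 1 → six thousand eight hundred one (English words)
six thousand eight hundred one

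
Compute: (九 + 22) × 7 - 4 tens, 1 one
Convert 九 (Chinese numeral) → 9 (decimal)
Convert 4 tens, 1 one (place-value notation) → 4×10 + 1 = 41 (decimal)
Expression in decimal: (9 + 22) × 7 - 41
Parentheses first: 9 + 22 = 31
Multiply: 31 × 7 = 217
Subtract: 217 - 41 = 176
176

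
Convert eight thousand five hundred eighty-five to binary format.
Convert eight thousand five hundred eighty-five (English words) → 8×1000 + 5×100 + 85 = 8585 (decimal)
Convert 8585 (decimal) → 8585 = 8192 + 256 + 128 + 8 + 1 → 0b10000110001001 (binary)
0b10000110001001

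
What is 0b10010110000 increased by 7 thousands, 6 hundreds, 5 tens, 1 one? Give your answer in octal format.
Convert 0b10010110000 (binary) → 1024 + 128 + 32 + 16 = 1200 (decimal)
Convert 7 thousands, 6 hundreds, 5 tens, 1 one (place-value notation) → 7×1000 + 6×100 + 5×10 + 1 = 7651 (decimal)
Compute 1200 + 7651 = 8851
Convert 8851 (decimal) → 8851 = 2×4096 + 1×512 + 2×64 + 2×8 + 3 → 0o21223 (octal)
0o21223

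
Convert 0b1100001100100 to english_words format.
Convert 0b1100001100100 (binary) → 4096 + 2048 + 64 + 32 + 4 = 6244 (decimal)
Convert 6244 (decimal) → 6244 = 6×1000 + 2×100 + 44 → six thousand two hundred forty-four (English words)
six thousand two hundred forty-four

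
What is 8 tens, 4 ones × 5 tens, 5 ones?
Convert 8 tens, 4 ones (place-value notation) → 8×10 + 4 = 84 (decimal)
Convert 5 tens, 5 ones (place-value notation) → 5×10 + 5 = 55 (decimal)
Compute 84 × 55 = 4620
4620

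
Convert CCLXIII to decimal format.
Convert CCLXIII (Roman numeral) → 100 + 100 + 50 + 10 + 1 + 1 + 1 = 263 (decimal)
263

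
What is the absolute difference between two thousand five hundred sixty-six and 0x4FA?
Convert two thousand five hundred sixty-six (English words) → 2×1000 + 5×100 + 66 = 2566 (decimal)
Convert 0x4FA (hexadecimal) → 4×256 + 15×16 + 10 = 1274 (decimal)
Compute |2566 - 1274| = 1292
1292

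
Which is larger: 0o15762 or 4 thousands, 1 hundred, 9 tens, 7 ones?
Convert 0o15762 (octal) → 1×4096 + 5×512 + 7×64 + 6×8 + 2 = 7154 (decimal)
Convert 4 thousands, 1 hundred, 9 tens, 7 ones (place-value notation) → 4×1000 + 1×100 + 9×10 + 7 = 4197 (decimal)
Compare 7154 vs 4197: larger = 7154
7154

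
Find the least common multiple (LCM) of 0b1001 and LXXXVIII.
Convert 0b1001 (binary) → 8 + 1 = 9 (decimal)
Convert LXXXVIII (Roman numeral) → 50 + 10 + 10 + 10 + 5 + 1 + 1 + 1 = 88 (decimal)
Compute lcm(9, 88) = 792
792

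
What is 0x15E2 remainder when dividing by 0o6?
Convert 0x15E2 (hexadecimal) → 1×4096 + 5×256 + 14×16 + 2 = 5602 (decimal)
Convert 0o6 (octal) → 6 (decimal)
Compute 5602 mod 6 = 4
4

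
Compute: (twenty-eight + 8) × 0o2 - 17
Convert twenty-eight (English words) → 28 (decimal)
Convert 0o2 (octal) → 2 (decimal)
Expression in decimal: (28 + 8) × 2 - 17
Parentheses first: 28 + 8 = 36
Multiply: 36 × 2 = 72
Subtract: 72 - 17 = 55
55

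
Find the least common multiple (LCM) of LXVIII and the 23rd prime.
Convert LXVIII (Roman numeral) → 50 + 10 + 5 + 1 + 1 + 1 = 68 (decimal)
Convert the 23rd prime (prime index) → 83 (decimal)
Compute lcm(68, 83) = 5644
5644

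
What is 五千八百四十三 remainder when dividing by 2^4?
Convert 五千八百四十三 (Chinese numeral) → 5×1000 + 8×100 + 4×10 + 3 = 5843 (decimal)
Convert 2^4 (power) → 16 (decimal)
Compute 5843 mod 16 = 3
3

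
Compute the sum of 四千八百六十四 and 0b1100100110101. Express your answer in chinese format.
Convert 四千八百六十四 (Chinese numeral) → 4×1000 + 8×100 + 6×10 + 4 = 4864 (decimal)
Convert 0b1100100110101 (binary) → 4096 + 2048 + 256 + 32 + 16 + 4 + 1 = 6453 (decimal)
Compute 4864 + 6453 = 11317
Convert 11317 (decimal) → 11317 = 1×10000 + 1×1000 + 3×100 + 1×10 + 7 → 一万一千三百一十七 (Chinese numeral)
一万一千三百一十七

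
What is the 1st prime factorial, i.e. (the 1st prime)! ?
Convert the 1st prime (prime index) → 2 (decimal)
Compute 2! = 2
2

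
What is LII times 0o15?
Convert LII (Roman numeral) → 50 + 1 + 1 = 52 (decimal)
Convert 0o15 (octal) → 1×8 + 5 = 13 (decimal)
Compute 52 × 13 = 676
676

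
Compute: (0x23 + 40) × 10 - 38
Convert 0x23 (hexadecimal) → 2×16 + 3 = 35 (decimal)
Expression in decimal: (35 + 40) × 10 - 38
Parentheses first: 35 + 40 = 75
Multiply: 75 × 10 = 750
Subtract: 750 - 38 = 712
712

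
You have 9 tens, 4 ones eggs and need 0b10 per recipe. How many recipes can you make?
Convert 9 tens, 4 ones (place-value notation) → 9×10 + 4 = 94 (decimal)
Convert 0b10 (binary) → 2 (decimal)
Compute 94 ÷ 2 = 47
47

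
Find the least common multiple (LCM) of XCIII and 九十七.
Convert XCIII (Roman numeral) → 90 + 1 + 1 + 1 = 93 (decimal)
Convert 九十七 (Chinese numeral) → 9×10 + 7 = 97 (decimal)
Compute lcm(93, 97) = 9021
9021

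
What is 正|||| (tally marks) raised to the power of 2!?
Convert 正|||| (tally marks) → 5 + 4 = 9 (decimal)
Convert 2! (factorial) → 2 (decimal)
Compute 9 ^ 2 = 81
81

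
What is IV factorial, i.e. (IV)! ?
Convert IV (Roman numeral) → 4 (decimal)
Compute 4! = 24
24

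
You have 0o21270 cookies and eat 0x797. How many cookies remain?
Convert 0o21270 (octal) → 2×4096 + 1×512 + 2×64 + 7×8 = 8888 (decimal)
Convert 0x797 (hexadecimal) → 7×256 + 9×16 + 7 = 1943 (decimal)
Compute 8888 - 1943 = 6945
6945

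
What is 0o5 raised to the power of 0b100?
Convert 0o5 (octal) → 5 (decimal)
Convert 0b100 (binary) → 4 (decimal)
Compute 5 ^ 4 = 625
625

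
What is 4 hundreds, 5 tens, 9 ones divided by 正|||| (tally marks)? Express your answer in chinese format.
Convert 4 hundreds, 5 tens, 9 ones (place-value notation) → 4×100 + 5×10 + 9 = 459 (decimal)
Convert 正|||| (tally marks) → 5 + 4 = 9 (decimal)
Compute 459 ÷ 9 = 51
Convert 51 (decimal) → 51 = 5×10 + 1 → 五十一 (Chinese numeral)
五十一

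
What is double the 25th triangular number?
The 25th triangular number = 25×26/2 = 325
Compute 325 × 2 = 650
650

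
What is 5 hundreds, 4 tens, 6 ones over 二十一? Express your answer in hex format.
Convert 5 hundreds, 4 tens, 6 ones (place-value notation) → 5×100 + 4×10 + 6 = 546 (decimal)
Convert 二十一 (Chinese numeral) → 2×10 + 1 = 21 (decimal)
Compute 546 ÷ 21 = 26
Convert 26 (decimal) → 26 = 1×16 + 10 → 0x1A (hexadecimal)
0x1A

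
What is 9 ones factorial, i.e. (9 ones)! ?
Convert 9 ones (place-value notation) → 9 (decimal)
Compute 9! = 362880
362880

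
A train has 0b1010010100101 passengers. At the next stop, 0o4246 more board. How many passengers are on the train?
Convert 0b1010010100101 (binary) → 4096 + 1024 + 128 + 32 + 4 + 1 = 5285 (decimal)
Convert 0o4246 (octal) → 4×512 + 2×64 + 4×8 + 6 = 2214 (decimal)
Compute 5285 + 2214 = 7499
7499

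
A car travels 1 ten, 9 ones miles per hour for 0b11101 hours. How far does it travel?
Convert 1 ten, 9 ones (place-value notation) → 1×10 + 9 = 19 (decimal)
Convert 0b11101 (binary) → 16 + 8 + 4 + 1 = 29 (decimal)
Compute 19 × 29 = 551
551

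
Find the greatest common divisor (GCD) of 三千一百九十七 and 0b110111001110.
Convert 三千一百九十七 (Chinese numeral) → 3×1000 + 1×100 + 9×10 + 7 = 3197 (decimal)
Convert 0b110111001110 (binary) → 2048 + 1024 + 256 + 128 + 64 + 8 + 4 + 2 = 3534 (decimal)
Compute gcd(3197, 3534) = 1
1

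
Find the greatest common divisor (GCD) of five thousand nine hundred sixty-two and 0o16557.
Convert five thousand nine hundred sixty-two (English words) → 5×1000 + 9×100 + 62 = 5962 (decimal)
Convert 0o16557 (octal) → 1×4096 + 6×512 + 5×64 + 5×8 + 7 = 7535 (decimal)
Compute gcd(5962, 7535) = 11
11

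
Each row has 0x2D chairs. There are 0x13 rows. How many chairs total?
Convert 0x2D (hexadecimal) → 2×16 + 13 = 45 (decimal)
Convert 0x13 (hexadecimal) → 1×16 + 3 = 19 (decimal)
Compute 45 × 19 = 855
855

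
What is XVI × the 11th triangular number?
Convert XVI (Roman numeral) → 10 + 5 + 1 = 16 (decimal)
Convert the 11th triangular number (triangular index) → 11×12/2 = 66 (decimal)
Compute 16 × 66 = 1056
1056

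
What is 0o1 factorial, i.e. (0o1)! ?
Convert 0o1 (octal) → 1 (decimal)
Compute 1! = 1
1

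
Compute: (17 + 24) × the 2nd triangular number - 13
Convert the 2nd triangular number (triangular index) → 2×3/2 = 3 (decimal)
Expression in decimal: (17 + 24) × 3 - 13
Parentheses first: 17 + 24 = 41
Multiply: 41 × 3 = 123
Subtract: 123 - 13 = 110
110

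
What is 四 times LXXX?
Convert 四 (Chinese numeral) → 4 (decimal)
Convert LXXX (Roman numeral) → 50 + 10 + 10 + 10 = 80 (decimal)
Compute 4 × 80 = 320
320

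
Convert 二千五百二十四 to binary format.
Convert 二千五百二十四 (Chinese numeral) → 2×1000 + 5×100 + 2×10 + 4 = 2524 (decimal)
Convert 2524 (decimal) → 2524 = 2048 + 256 + 128 + 64 + 16 + 8 + 4 → 0b100111011100 (binary)
0b100111011100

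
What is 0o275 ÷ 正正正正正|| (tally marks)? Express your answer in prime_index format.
Convert 0o275 (octal) → 2×64 + 7×8 + 5 = 189 (decimal)
Convert 正正正正正|| (tally marks) → 5 + 5 + 5 + 5 + 5 + 2 = 27 (decimal)
Compute 189 ÷ 27 = 7
Convert 7 (decimal) → the 4th prime (prime index)
the 4th prime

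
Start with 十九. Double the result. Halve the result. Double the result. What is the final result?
Convert 十九 (Chinese numeral) → 1×10 + 9 = 19 (decimal)
Start: 19
19 × 2 = 38
38 ÷ 2 = 19
19 × 2 = 38
38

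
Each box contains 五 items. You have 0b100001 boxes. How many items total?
Convert 五 (Chinese numeral) → 5 (decimal)
Convert 0b100001 (binary) → 32 + 1 = 33 (decimal)
Compute 5 × 33 = 165
165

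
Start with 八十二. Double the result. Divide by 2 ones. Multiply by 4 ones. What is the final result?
Convert 八十二 (Chinese numeral) → 8×10 + 2 = 82 (decimal)
Start: 82
82 × 2 = 164
Convert 2 ones (place-value notation) → 2 (decimal)
164 ÷ 2 = 82
Convert 4 ones (place-value notation) → 4 (decimal)
82 × 4 = 328
328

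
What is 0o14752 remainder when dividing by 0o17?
Convert 0o14752 (octal) → 1×4096 + 4×512 + 7×64 + 5×8 + 2 = 6634 (decimal)
Convert 0o17 (octal) → 1×8 + 7 = 15 (decimal)
Compute 6634 mod 15 = 4
4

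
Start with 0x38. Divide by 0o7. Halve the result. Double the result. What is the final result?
Convert 0x38 (hexadecimal) → 3×16 + 8 = 56 (decimal)
Start: 56
Convert 0o7 (octal) → 7 (decimal)
56 ÷ 7 = 8
8 ÷ 2 = 4
4 × 2 = 8
8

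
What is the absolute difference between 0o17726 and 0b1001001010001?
Convert 0o17726 (octal) → 1×4096 + 7×512 + 7×64 + 2×8 + 6 = 8150 (decimal)
Convert 0b1001001010001 (binary) → 4096 + 512 + 64 + 16 + 1 = 4689 (decimal)
Compute |8150 - 4689| = 3461
3461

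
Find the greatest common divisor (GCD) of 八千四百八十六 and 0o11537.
Convert 八千四百八十六 (Chinese numeral) → 8×1000 + 4×100 + 8×10 + 6 = 8486 (decimal)
Convert 0o11537 (octal) → 1×4096 + 1×512 + 5×64 + 3×8 + 7 = 4959 (decimal)
Compute gcd(8486, 4959) = 1
1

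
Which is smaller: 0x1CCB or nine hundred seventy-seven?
Convert 0x1CCB (hexadecimal) → 1×4096 + 12×256 + 12×16 + 11 = 7371 (decimal)
Convert nine hundred seventy-seven (English words) → 9×100 + 77 = 977 (decimal)
Compare 7371 vs 977: smaller = 977
977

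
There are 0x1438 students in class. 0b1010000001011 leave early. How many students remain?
Convert 0x1438 (hexadecimal) → 1×4096 + 4×256 + 3×16 + 8 = 5176 (decimal)
Convert 0b1010000001011 (binary) → 4096 + 1024 + 8 + 2 + 1 = 5131 (decimal)
Compute 5176 - 5131 = 45
45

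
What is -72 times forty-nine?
Convert forty-nine (English words) → 49 (decimal)
Compute -72 × 49 = -3528
-3528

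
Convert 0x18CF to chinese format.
Convert 0x18CF (hexadecimal) → 1×4096 + 8×256 + 12×16 + 15 = 6351 (decimal)
Convert 6351 (decimal) → 6351 = 6×1000 + 3×100 + 5×10 + 1 → 六千三百五十一 (Chinese numeral)
六千三百五十一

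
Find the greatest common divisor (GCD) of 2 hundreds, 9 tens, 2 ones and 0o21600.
Convert 2 hundreds, 9 tens, 2 ones (place-value notation) → 2×100 + 9×10 + 2 = 292 (decimal)
Convert 0o21600 (octal) → 2×4096 + 1×512 + 6×64 = 9088 (decimal)
Compute gcd(292, 9088) = 4
4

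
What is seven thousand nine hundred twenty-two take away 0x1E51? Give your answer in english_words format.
Convert seven thousand nine hundred twenty-two (English words) → 7×1000 + 9×100 + 22 = 7922 (decimal)
Convert 0x1E51 (hexadecimal) → 1×4096 + 14×256 + 5×16 + 1 = 7761 (decimal)
Compute 7922 - 7761 = 161
Convert 161 (decimal) → 161 = 1×100 + 61 → one hundred sixty-one (English words)
one hundred sixty-one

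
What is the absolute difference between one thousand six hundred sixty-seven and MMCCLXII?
Convert one thousand six hundred sixty-seven (English words) → 1×1000 + 6×100 + 67 = 1667 (decimal)
Convert MMCCLXII (Roman numeral) → 1000 + 1000 + 100 + 100 + 50 + 10 + 1 + 1 = 2262 (decimal)
Compute |1667 - 2262| = 595
595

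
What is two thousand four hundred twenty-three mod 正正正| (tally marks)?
Convert two thousand four hundred twenty-three (English words) → 2×1000 + 4×100 + 23 = 2423 (decimal)
Convert 正正正| (tally marks) → 5 + 5 + 5 + 1 = 16 (decimal)
Compute 2423 mod 16 = 7
7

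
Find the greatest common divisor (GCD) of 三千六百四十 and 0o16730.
Convert 三千六百四十 (Chinese numeral) → 3×1000 + 6×100 + 4×10 = 3640 (decimal)
Convert 0o16730 (octal) → 1×4096 + 6×512 + 7×64 + 3×8 = 7640 (decimal)
Compute gcd(3640, 7640) = 40
40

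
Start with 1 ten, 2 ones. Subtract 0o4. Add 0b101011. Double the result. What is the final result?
Convert 1 ten, 2 ones (place-value notation) → 1×10 + 2 = 12 (decimal)
Start: 12
Convert 0o4 (octal) → 4 (decimal)
12 - 4 = 8
Convert 0b101011 (binary) → 32 + 8 + 2 + 1 = 43 (decimal)
8 + 43 = 51
51 × 2 = 102
102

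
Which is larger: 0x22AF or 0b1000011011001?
Convert 0x22AF (hexadecimal) → 2×4096 + 2×256 + 10×16 + 15 = 8879 (decimal)
Convert 0b1000011011001 (binary) → 4096 + 128 + 64 + 16 + 8 + 1 = 4313 (decimal)
Compare 8879 vs 4313: larger = 8879
8879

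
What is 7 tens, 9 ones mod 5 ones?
Convert 7 tens, 9 ones (place-value notation) → 7×10 + 9 = 79 (decimal)
Convert 5 ones (place-value notation) → 5 (decimal)
Compute 79 mod 5 = 4
4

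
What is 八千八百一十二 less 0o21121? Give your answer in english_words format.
Convert 八千八百一十二 (Chinese numeral) → 8×1000 + 8×100 + 1×10 + 2 = 8812 (decimal)
Convert 0o21121 (octal) → 2×4096 + 1×512 + 1×64 + 2×8 + 1 = 8785 (decimal)
Compute 8812 - 8785 = 27
Convert 27 (decimal) → twenty-seven (English words)
twenty-seven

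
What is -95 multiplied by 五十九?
Convert 五十九 (Chinese numeral) → 5×10 + 9 = 59 (decimal)
Compute -95 × 59 = -5605
-5605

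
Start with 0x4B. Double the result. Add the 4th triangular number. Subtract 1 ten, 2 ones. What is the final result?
Convert 0x4B (hexadecimal) → 4×16 + 11 = 75 (decimal)
Start: 75
75 × 2 = 150
Convert the 4th triangular number (triangular index) → 4×5/2 = 10 (decimal)
150 + 10 = 160
Convert 1 ten, 2 ones (place-value notation) → 1×10 + 2 = 12 (decimal)
160 - 12 = 148
148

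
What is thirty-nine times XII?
Convert thirty-nine (English words) → 39 (decimal)
Convert XII (Roman numeral) → 10 + 1 + 1 = 12 (decimal)
Compute 39 × 12 = 468
468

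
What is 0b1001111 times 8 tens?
Convert 0b1001111 (binary) → 64 + 8 + 4 + 2 + 1 = 79 (decimal)
Convert 8 tens (place-value notation) → 8×10 = 80 (decimal)
Compute 79 × 80 = 6320
6320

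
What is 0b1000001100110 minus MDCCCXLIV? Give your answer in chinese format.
Convert 0b1000001100110 (binary) → 4096 + 64 + 32 + 4 + 2 = 4198 (decimal)
Convert MDCCCXLIV (Roman numeral) → 1000 + 500 + 100 + 100 + 100 + 40 + 4 = 1844 (decimal)
Compute 4198 - 1844 = 2354
Convert 2354 (decimal) → 2354 = 2×1000 + 3×100 + 5×10 + 4 → 二千三百五十四 (Chinese numeral)
二千三百五十四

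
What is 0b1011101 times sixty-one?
Convert 0b1011101 (binary) → 64 + 16 + 8 + 4 + 1 = 93 (decimal)
Convert sixty-one (English words) → 61 (decimal)
Compute 93 × 61 = 5673
5673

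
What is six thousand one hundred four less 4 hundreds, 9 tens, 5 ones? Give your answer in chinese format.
Convert six thousand one hundred four (English words) → 6×1000 + 1×100 + 4 = 6104 (decimal)
Convert 4 hundreds, 9 tens, 5 ones (place-value notation) → 4×100 + 9×10 + 5 = 495 (decimal)
Compute 6104 - 495 = 5609
Convert 5609 (decimal) → 5609 = 5×1000 + 6×100 + 9 → 五千六百零九 (Chinese numeral)
五千六百零九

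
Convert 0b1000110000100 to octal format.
Convert 0b1000110000100 (binary) → 4096 + 256 + 128 + 4 = 4484 (decimal)
Convert 4484 (decimal) → 4484 = 1×4096 + 6×64 + 4 → 0o10604 (octal)
0o10604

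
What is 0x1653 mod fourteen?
Convert 0x1653 (hexadecimal) → 1×4096 + 6×256 + 5×16 + 3 = 5715 (decimal)
Convert fourteen (English words) → 14 (decimal)
Compute 5715 mod 14 = 3
3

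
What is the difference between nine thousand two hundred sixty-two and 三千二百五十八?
Convert nine thousand two hundred sixty-two (English words) → 9×1000 + 2×100 + 62 = 9262 (decimal)
Convert 三千二百五十八 (Chinese numeral) → 3×1000 + 2×100 + 5×10 + 8 = 3258 (decimal)
Difference: |9262 - 3258| = 6004
6004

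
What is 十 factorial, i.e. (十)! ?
Convert 十 (Chinese numeral) → 1×10 = 10 (decimal)
Compute 10! = 3628800
3628800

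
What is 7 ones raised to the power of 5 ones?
Convert 7 ones (place-value notation) → 7 (decimal)
Convert 5 ones (place-value notation) → 5 (decimal)
Compute 7 ^ 5 = 16807
16807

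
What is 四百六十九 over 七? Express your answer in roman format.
Convert 四百六十九 (Chinese numeral) → 4×100 + 6×10 + 9 = 469 (decimal)
Convert 七 (Chinese numeral) → 7 (decimal)
Compute 469 ÷ 7 = 67
Convert 67 (decimal) → 67 = 50 + 10 + 5 + 1 + 1 → LXVII (Roman numeral)
LXVII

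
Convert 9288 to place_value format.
Convert 9288 (decimal) → 9288 = 9×1000 + 2×100 + 8×10 + 8 → 9 thousands, 2 hundreds, 8 tens, 8 ones (place-value notation)
9 thousands, 2 hundreds, 8 tens, 8 ones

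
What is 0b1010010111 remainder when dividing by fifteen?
Convert 0b1010010111 (binary) → 512 + 128 + 16 + 4 + 2 + 1 = 663 (decimal)
Convert fifteen (English words) → 15 (decimal)
Compute 663 mod 15 = 3
3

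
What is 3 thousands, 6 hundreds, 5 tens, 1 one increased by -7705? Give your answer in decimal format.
Convert 3 thousands, 6 hundreds, 5 tens, 1 one (place-value notation) → 3×1000 + 6×100 + 5×10 + 1 = 3651 (decimal)
Compute 3651 + -7705 = -4054
-4054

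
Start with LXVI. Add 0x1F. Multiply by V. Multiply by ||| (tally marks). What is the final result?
Convert LXVI (Roman numeral) → 50 + 10 + 5 + 1 = 66 (decimal)
Start: 66
Convert 0x1F (hexadecimal) → 1×16 + 15 = 31 (decimal)
66 + 31 = 97
Convert V (Roman numeral) → 5 (decimal)
97 × 5 = 485
Convert ||| (tally marks) → 3 (decimal)
485 × 3 = 1455
1455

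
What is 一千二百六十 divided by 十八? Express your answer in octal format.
Convert 一千二百六十 (Chinese numeral) → 1×1000 + 2×100 + 6×10 = 1260 (decimal)
Convert 十八 (Chinese numeral) → 1×10 + 8 = 18 (decimal)
Compute 1260 ÷ 18 = 70
Convert 70 (decimal) → 70 = 1×64 + 6 → 0o106 (octal)
0o106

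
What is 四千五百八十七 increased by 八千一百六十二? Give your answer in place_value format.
Convert 四千五百八十七 (Chinese numeral) → 4×1000 + 5×100 + 8×10 + 7 = 4587 (decimal)
Convert 八千一百六十二 (Chinese numeral) → 8×1000 + 1×100 + 6×10 + 2 = 8162 (decimal)
Compute 4587 + 8162 = 12749
Convert 12749 (decimal) → 12749 = 12×1000 + 7×100 + 4×10 + 9 → 12 thousands, 7 hundreds, 4 tens, 9 ones (place-value notation)
12 thousands, 7 hundreds, 4 tens, 9 ones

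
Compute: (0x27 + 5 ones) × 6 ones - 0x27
Convert 0x27 (hexadecimal) → 2×16 + 7 = 39 (decimal)
Convert 5 ones (place-value notation) → 5 (decimal)
Convert 6 ones (place-value notation) → 6 (decimal)
Convert 0x27 (hexadecimal) → 2×16 + 7 = 39 (decimal)
Expression in decimal: (39 + 5) × 6 - 39
Parentheses first: 39 + 5 = 44
Multiply: 44 × 6 = 264
Subtract: 264 - 39 = 225
225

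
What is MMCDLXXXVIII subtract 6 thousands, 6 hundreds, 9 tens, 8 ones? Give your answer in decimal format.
Convert MMCDLXXXVIII (Roman numeral) → 1000 + 1000 + 400 + 50 + 10 + 10 + 10 + 5 + 1 + 1 + 1 = 2488 (decimal)
Convert 6 thousands, 6 hundreds, 9 tens, 8 ones (place-value notation) → 6×1000 + 6×100 + 9×10 + 8 = 6698 (decimal)
Compute 2488 - 6698 = -4210
-4210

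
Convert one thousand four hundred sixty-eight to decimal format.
Convert one thousand four hundred sixty-eight (English words) → 1×1000 + 4×100 + 68 = 1468 (decimal)
1468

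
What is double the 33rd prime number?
The 33rd prime number = 137
Compute 137 × 2 = 274
274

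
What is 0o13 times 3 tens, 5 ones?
Convert 0o13 (octal) → 1×8 + 3 = 11 (decimal)
Convert 3 tens, 5 ones (place-value notation) → 3×10 + 5 = 35 (decimal)
Compute 11 × 35 = 385
385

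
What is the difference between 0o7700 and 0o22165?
Convert 0o7700 (octal) → 7×512 + 7×64 = 4032 (decimal)
Convert 0o22165 (octal) → 2×4096 + 2×512 + 1×64 + 6×8 + 5 = 9333 (decimal)
Difference: |4032 - 9333| = 5301
5301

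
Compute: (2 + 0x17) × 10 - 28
Convert 0x17 (hexadecimal) → 1×16 + 7 = 23 (decimal)
Expression in decimal: (2 + 23) × 10 - 28
Parentheses first: 2 + 23 = 25
Multiply: 25 × 10 = 250
Subtract: 250 - 28 = 222
222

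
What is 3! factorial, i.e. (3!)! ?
Convert 3! (factorial) → 6 (decimal)
Compute 6! = 720
720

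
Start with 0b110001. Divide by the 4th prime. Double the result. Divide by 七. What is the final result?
Convert 0b110001 (binary) → 32 + 16 + 1 = 49 (decimal)
Start: 49
Convert the 4th prime (prime index) → 7 (decimal)
49 ÷ 7 = 7
7 × 2 = 14
Convert 七 (Chinese numeral) → 7 (decimal)
14 ÷ 7 = 2
2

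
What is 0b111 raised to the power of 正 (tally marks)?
Convert 0b111 (binary) → 4 + 2 + 1 = 7 (decimal)
Convert 正 (tally marks) → 5 (decimal)
Compute 7 ^ 5 = 16807
16807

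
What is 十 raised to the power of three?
Convert 十 (Chinese numeral) → 1×10 = 10 (decimal)
Convert three (English words) → 3 (decimal)
Compute 10 ^ 3 = 1000
1000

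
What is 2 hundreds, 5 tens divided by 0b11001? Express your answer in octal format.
Convert 2 hundreds, 5 tens (place-value notation) → 2×100 + 5×10 = 250 (decimal)
Convert 0b11001 (binary) → 16 + 8 + 1 = 25 (decimal)
Compute 250 ÷ 25 = 10
Convert 10 (decimal) → 10 = 1×8 + 2 → 0o12 (octal)
0o12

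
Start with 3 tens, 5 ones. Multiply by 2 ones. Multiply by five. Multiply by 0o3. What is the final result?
Convert 3 tens, 5 ones (place-value notation) → 3×10 + 5 = 35 (decimal)
Start: 35
Convert 2 ones (place-value notation) → 2 (decimal)
35 × 2 = 70
Convert five (English words) → 5 (decimal)
70 × 5 = 350
Convert 0o3 (octal) → 3 (decimal)
350 × 3 = 1050
1050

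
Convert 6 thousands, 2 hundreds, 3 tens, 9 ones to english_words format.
Convert 6 thousands, 2 hundreds, 3 tens, 9 ones (place-value notation) → 6×1000 + 2×100 + 3×10 + 9 = 6239 (decimal)
Convert 6239 (decimal) → 6239 = 6×1000 + 2×100 + 39 → six thousand two hundred thirty-nine (English words)
six thousand two hundred thirty-nine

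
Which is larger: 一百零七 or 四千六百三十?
Convert 一百零七 (Chinese numeral) → 1×100 + 7 = 107 (decimal)
Convert 四千六百三十 (Chinese numeral) → 4×1000 + 6×100 + 3×10 = 4630 (decimal)
Compare 107 vs 4630: larger = 4630
4630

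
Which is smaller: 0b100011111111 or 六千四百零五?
Convert 0b100011111111 (binary) → 2048 + 128 + 64 + 32 + 16 + 8 + 4 + 2 + 1 = 2303 (decimal)
Convert 六千四百零五 (Chinese numeral) → 6×1000 + 4×100 + 5 = 6405 (decimal)
Compare 2303 vs 6405: smaller = 2303
2303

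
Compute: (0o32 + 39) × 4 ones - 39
Convert 0o32 (octal) → 3×8 + 2 = 26 (decimal)
Convert 4 ones (place-value notation) → 4 (decimal)
Expression in decimal: (26 + 39) × 4 - 39
Parentheses first: 26 + 39 = 65
Multiply: 65 × 4 = 260
Subtract: 260 - 39 = 221
221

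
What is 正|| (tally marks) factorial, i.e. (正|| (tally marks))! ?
Convert 正|| (tally marks) → 5 + 2 = 7 (decimal)
Compute 7! = 5040
5040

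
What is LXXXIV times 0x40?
Convert LXXXIV (Roman numeral) → 50 + 10 + 10 + 10 + 4 = 84 (decimal)
Convert 0x40 (hexadecimal) → 4×16 = 64 (decimal)
Compute 84 × 64 = 5376
5376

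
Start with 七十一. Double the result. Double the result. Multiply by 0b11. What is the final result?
Convert 七十一 (Chinese numeral) → 7×10 + 1 = 71 (decimal)
Start: 71
71 × 2 = 142
142 × 2 = 284
Convert 0b11 (binary) → 2 + 1 = 3 (decimal)
284 × 3 = 852
852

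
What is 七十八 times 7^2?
Convert 七十八 (Chinese numeral) → 7×10 + 8 = 78 (decimal)
Convert 7^2 (power) → 49 (decimal)
Compute 78 × 49 = 3822
3822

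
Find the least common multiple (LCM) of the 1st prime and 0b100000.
Convert the 1st prime (prime index) → 2 (decimal)
Convert 0b100000 (binary) → 32 (decimal)
Compute lcm(2, 32) = 32
32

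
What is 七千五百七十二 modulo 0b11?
Convert 七千五百七十二 (Chinese numeral) → 7×1000 + 5×100 + 7×10 + 2 = 7572 (decimal)
Convert 0b11 (binary) → 2 + 1 = 3 (decimal)
Compute 7572 mod 3 = 0
0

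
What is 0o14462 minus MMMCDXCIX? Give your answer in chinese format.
Convert 0o14462 (octal) → 1×4096 + 4×512 + 4×64 + 6×8 + 2 = 6450 (decimal)
Convert MMMCDXCIX (Roman numeral) → 1000 + 1000 + 1000 + 400 + 90 + 9 = 3499 (decimal)
Compute 6450 - 3499 = 2951
Convert 2951 (decimal) → 2951 = 2×1000 + 9×100 + 5×10 + 1 → 二千九百五十一 (Chinese numeral)
二千九百五十一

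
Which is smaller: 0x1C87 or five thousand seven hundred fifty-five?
Convert 0x1C87 (hexadecimal) → 1×4096 + 12×256 + 8×16 + 7 = 7303 (decimal)
Convert five thousand seven hundred fifty-five (English words) → 5×1000 + 7×100 + 55 = 5755 (decimal)
Compare 7303 vs 5755: smaller = 5755
5755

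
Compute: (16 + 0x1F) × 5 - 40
Convert 0x1F (hexadecimal) → 1×16 + 15 = 31 (decimal)
Expression in decimal: (16 + 31) × 5 - 40
Parentheses first: 16 + 31 = 47
Multiply: 47 × 5 = 235
Subtract: 235 - 40 = 195
195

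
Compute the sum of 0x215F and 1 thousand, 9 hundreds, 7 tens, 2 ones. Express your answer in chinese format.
Convert 0x215F (hexadecimal) → 2×4096 + 1×256 + 5×16 + 15 = 8543 (decimal)
Convert 1 thousand, 9 hundreds, 7 tens, 2 ones (place-value notation) → 1×1000 + 9×100 + 7×10 + 2 = 1972 (decimal)
Compute 8543 + 1972 = 10515
Convert 10515 (decimal) → 10515 = 1×10000 + 5×100 + 1×10 + 5 → 一万零五百一十五 (Chinese numeral)
一万零五百一十五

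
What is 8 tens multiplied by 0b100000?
Convert 8 tens (place-value notation) → 8×10 = 80 (decimal)
Convert 0b100000 (binary) → 32 (decimal)
Compute 80 × 32 = 2560
2560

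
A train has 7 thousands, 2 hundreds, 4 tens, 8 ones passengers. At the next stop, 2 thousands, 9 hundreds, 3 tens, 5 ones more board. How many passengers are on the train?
Convert 7 thousands, 2 hundreds, 4 tens, 8 ones (place-value notation) → 7×1000 + 2×100 + 4×10 + 8 = 7248 (decimal)
Convert 2 thousands, 9 hundreds, 3 tens, 5 ones (place-value notation) → 2×1000 + 9×100 + 3×10 + 5 = 2935 (decimal)
Compute 7248 + 2935 = 10183
10183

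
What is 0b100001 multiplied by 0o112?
Convert 0b100001 (binary) → 32 + 1 = 33 (decimal)
Convert 0o112 (octal) → 1×64 + 1×8 + 2 = 74 (decimal)
Compute 33 × 74 = 2442
2442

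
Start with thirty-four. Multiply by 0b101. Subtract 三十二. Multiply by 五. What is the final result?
Convert thirty-four (English words) → 34 (decimal)
Start: 34
Convert 0b101 (binary) → 4 + 1 = 5 (decimal)
34 × 5 = 170
Convert 三十二 (Chinese numeral) → 3×10 + 2 = 32 (decimal)
170 - 32 = 138
Convert 五 (Chinese numeral) → 5 (decimal)
138 × 5 = 690
690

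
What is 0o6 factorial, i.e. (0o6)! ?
Convert 0o6 (octal) → 6 (decimal)
Compute 6! = 720
720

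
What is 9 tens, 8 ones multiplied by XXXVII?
Convert 9 tens, 8 ones (place-value notation) → 9×10 + 8 = 98 (decimal)
Convert XXXVII (Roman numeral) → 10 + 10 + 10 + 5 + 1 + 1 = 37 (decimal)
Compute 98 × 37 = 3626
3626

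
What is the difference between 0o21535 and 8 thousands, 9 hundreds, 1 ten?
Convert 0o21535 (octal) → 2×4096 + 1×512 + 5×64 + 3×8 + 5 = 9053 (decimal)
Convert 8 thousands, 9 hundreds, 1 ten (place-value notation) → 8×1000 + 9×100 + 1×10 = 8910 (decimal)
Difference: |9053 - 8910| = 143
143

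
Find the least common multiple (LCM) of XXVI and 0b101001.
Convert XXVI (Roman numeral) → 10 + 10 + 5 + 1 = 26 (decimal)
Convert 0b101001 (binary) → 32 + 8 + 1 = 41 (decimal)
Compute lcm(26, 41) = 1066
1066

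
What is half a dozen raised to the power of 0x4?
Convert half a dozen (colloquial) → 6 (decimal)
Convert 0x4 (hexadecimal) → 4 (decimal)
Compute 6 ^ 4 = 1296
1296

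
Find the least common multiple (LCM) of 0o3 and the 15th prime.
Convert 0o3 (octal) → 3 (decimal)
Convert the 15th prime (prime index) → 47 (decimal)
Compute lcm(3, 47) = 141
141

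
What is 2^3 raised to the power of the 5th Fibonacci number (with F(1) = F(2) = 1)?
Convert 2^3 (power) → 8 (decimal)
Convert the 5th Fibonacci number (with F(1) = F(2) = 1) (Fibonacci index) → 1, 1, 2, 3, 5 → 5 (decimal)
Compute 8 ^ 5 = 32768
32768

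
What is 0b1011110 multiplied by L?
Convert 0b1011110 (binary) → 64 + 16 + 8 + 4 + 2 = 94 (decimal)
Convert L (Roman numeral) → 50 (decimal)
Compute 94 × 50 = 4700
4700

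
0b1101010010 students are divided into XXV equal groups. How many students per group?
Convert 0b1101010010 (binary) → 512 + 256 + 64 + 16 + 2 = 850 (decimal)
Convert XXV (Roman numeral) → 10 + 10 + 5 = 25 (decimal)
Compute 850 ÷ 25 = 34
34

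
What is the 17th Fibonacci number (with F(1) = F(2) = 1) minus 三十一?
The 17th Fibonacci number (with F(1) = F(2) = 1) = 1597
Convert 三十一 (Chinese numeral) → 3×10 + 1 = 31 (decimal)
Compute 1597 - 31 = 1566
1566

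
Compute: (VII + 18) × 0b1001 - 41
Convert VII (Roman numeral) → 5 + 1 + 1 = 7 (decimal)
Convert 0b1001 (binary) → 8 + 1 = 9 (decimal)
Expression in decimal: (7 + 18) × 9 - 41
Parentheses first: 7 + 18 = 25
Multiply: 25 × 9 = 225
Subtract: 225 - 41 = 184
184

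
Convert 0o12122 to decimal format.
Convert 0o12122 (octal) → 1×4096 + 2×512 + 1×64 + 2×8 + 2 = 5202 (decimal)
5202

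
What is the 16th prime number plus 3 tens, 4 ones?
The 16th prime number = 53
Convert 3 tens, 4 ones (place-value notation) → 3×10 + 4 = 34 (decimal)
Compute 53 + 34 = 87
87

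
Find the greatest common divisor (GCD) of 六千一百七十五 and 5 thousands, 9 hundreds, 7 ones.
Convert 六千一百七十五 (Chinese numeral) → 6×1000 + 1×100 + 7×10 + 5 = 6175 (decimal)
Convert 5 thousands, 9 hundreds, 7 ones (place-value notation) → 5×1000 + 9×100 + 7 = 5907 (decimal)
Compute gcd(6175, 5907) = 1
1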